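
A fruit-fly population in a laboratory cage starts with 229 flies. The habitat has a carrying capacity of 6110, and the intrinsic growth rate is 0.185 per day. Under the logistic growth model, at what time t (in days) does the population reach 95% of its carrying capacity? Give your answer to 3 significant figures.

33.5 days

A = (K − N₀)/N₀ = (6110 − 229)/229 = 25.681.
Solve 6110/(1 + 25.681·e^(−0.185t)) = 5804.5: 1 + 25.681·e^(−0.185t) = 1.0526, so e^(−0.185t) = 0.00204942.
−0.185·t = ln(0.00204942) = -6.1902, so t = 6.1902/0.185 = 33.461.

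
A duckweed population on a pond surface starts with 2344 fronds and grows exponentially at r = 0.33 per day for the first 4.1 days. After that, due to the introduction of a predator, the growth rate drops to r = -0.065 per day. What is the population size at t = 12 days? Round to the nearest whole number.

Phase 1: N(4.1) = 2344·e^(0.33×4.1) = 2344·e^1.353 = 9068.97.
Phase 2 runs for 12 − 4.1 = 7.9 days at r = -0.065.
N(12) = 9068.97·e^(-0.065×7.9) = 9068.97·e^-0.5135 = 5426.85.

5427 fronds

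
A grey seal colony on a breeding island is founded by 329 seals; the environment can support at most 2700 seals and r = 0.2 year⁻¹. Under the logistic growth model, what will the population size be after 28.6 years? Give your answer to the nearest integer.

2638 seals

A = (K − N₀)/N₀ = (2700 − 329)/329 = 7.2067.
N(t) = K/(1 + A·e^(−rt)) = 2700/(1 + 7.2067×e^(−0.2×28.6)).
e^(−5.72) = 0.0032797; denominator = 1 + 7.2067×0.0032797 = 1.0236.
N = 2700/1.0236 = 2637.66.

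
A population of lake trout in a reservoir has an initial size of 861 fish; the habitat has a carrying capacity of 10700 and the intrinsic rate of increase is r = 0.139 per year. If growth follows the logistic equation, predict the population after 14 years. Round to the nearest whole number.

4065 fish

A = (K − N₀)/N₀ = (10700 − 861)/861 = 11.427.
N(t) = K/(1 + A·e^(−rt)) = 10700/(1 + 11.427×e^(−0.139×14)).
e^(−1.946) = 0.14284; denominator = 1 + 11.427×0.14284 = 2.6323.
N = 10700/2.6323 = 4064.82.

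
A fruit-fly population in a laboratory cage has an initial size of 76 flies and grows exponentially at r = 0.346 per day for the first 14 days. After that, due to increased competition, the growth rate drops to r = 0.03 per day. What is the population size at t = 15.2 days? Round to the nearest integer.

10004 flies

Phase 1: N(14) = 76·e^(0.346×14) = 76·e^4.844 = 9650.19.
Phase 2 runs for 15.2 − 14 = 1.2 days at r = 0.03.
N(15.2) = 9650.19·e^(0.03×1.2) = 9650.19·e^0.036 = 10003.9.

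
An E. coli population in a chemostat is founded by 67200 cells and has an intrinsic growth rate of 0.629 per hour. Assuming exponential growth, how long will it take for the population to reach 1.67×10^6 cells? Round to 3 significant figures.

5.11 hours

Set N₀·e^(rt) = 1.67×10^6: e^(0.629·t) = 1.67×10^6/67200 = 24.851.
0.629·t = ln(24.851) = 3.2129, so t = 3.2129/0.629 = 5.108.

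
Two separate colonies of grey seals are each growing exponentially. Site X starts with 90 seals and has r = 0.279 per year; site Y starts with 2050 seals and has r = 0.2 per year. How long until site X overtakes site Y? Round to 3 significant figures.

Set 90·e^(0.279t) = 2050·e^(0.2t).
e^((0.279 − 0.2)t) = 2050/90 → e^(0.079·t) = 22.778.
0.079·t = ln(22.778) = 3.1258, so t = 3.1258/0.079 = 39.567.

39.6 years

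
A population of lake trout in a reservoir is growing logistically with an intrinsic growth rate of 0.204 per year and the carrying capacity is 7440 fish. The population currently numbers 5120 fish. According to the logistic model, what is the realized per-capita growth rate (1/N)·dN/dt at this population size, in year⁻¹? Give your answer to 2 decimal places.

(1/N)·dN/dt = r(1 − N/K) = 0.204 × (1 − 5120/7440).
= 0.204 × 0.31183 = 0.063613.

0.06 per year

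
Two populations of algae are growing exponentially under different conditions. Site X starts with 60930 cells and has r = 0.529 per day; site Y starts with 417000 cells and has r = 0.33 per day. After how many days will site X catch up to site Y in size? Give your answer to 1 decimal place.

Set 60930·e^(0.529t) = 417000·e^(0.33t).
e^((0.529 − 0.33)t) = 417000/60930 → e^(0.199·t) = 6.8439.
0.199·t = ln(6.8439) = 1.9234, so t = 1.9234/0.199 = 9.6651.

9.7 days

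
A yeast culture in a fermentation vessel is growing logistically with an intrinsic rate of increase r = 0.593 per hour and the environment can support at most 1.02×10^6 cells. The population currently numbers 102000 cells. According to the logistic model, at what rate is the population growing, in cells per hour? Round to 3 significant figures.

dN/dt = rN(1 − N/K) = 0.593 × 102000 × (1 − 102000/1.02×10^6).
1 − 102000/1.02×10^6 = 0.9; dN/dt = 0.593 × 102000 × 0.9 = 54437.

54400 cells per hour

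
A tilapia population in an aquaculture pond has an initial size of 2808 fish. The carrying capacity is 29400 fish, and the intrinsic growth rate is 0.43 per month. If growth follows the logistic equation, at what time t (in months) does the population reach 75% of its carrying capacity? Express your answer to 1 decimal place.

7.8 months

A = (K − N₀)/N₀ = (29400 − 2808)/2808 = 9.4701.
Solve 29400/(1 + 9.4701·e^(−0.43t)) = 22050: 1 + 9.4701·e^(−0.43t) = 1.3333, so e^(−0.43t) = 0.0351986.
−0.43·t = ln(0.0351986) = -3.3468, so t = 3.3468/0.43 = 7.7831.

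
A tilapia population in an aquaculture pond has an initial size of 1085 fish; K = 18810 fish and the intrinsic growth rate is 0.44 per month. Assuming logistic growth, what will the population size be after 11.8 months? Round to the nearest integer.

A = (K − N₀)/N₀ = (18810 − 1085)/1085 = 16.336.
N(t) = K/(1 + A·e^(−rt)) = 18810/(1 + 16.336×e^(−0.44×11.8)).
e^(−5.192) = 0.0055609; denominator = 1 + 16.336×0.0055609 = 1.0908.
N = 18810/1.0908 = 17243.5.

17244 fish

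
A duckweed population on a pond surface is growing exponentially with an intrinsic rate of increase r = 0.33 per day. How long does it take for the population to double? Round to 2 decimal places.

2.10 days

Doubling time t_d = ln(2)/r = 0.6931/0.33 = 2.1004.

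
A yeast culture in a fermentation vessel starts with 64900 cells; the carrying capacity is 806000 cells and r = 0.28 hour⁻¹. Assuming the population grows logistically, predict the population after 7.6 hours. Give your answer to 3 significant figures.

A = (K − N₀)/N₀ = (806000 − 64900)/64900 = 11.419.
N(t) = K/(1 + A·e^(−rt)) = 806000/(1 + 11.419×e^(−0.28×7.6)).
e^(−2.128) = 0.11908; denominator = 1 + 11.419×0.11908 = 2.3597.
N = 806000/2.3597 = 341564.

342000 cells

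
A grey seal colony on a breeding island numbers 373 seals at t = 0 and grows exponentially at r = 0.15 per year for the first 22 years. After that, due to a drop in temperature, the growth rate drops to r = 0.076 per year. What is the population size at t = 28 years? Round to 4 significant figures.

15960 seals

Phase 1: N(22) = 373·e^(0.15×22) = 373·e^3.3 = 10113.
Phase 2 runs for 28 − 22 = 6 years at r = 0.076.
N(28) = 10113·e^(0.076×6) = 10113·e^0.456 = 15955.8.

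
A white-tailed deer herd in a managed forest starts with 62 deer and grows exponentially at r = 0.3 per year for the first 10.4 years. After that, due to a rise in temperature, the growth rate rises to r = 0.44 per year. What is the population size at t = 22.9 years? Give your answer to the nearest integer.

343566 deer

Phase 1: N(10.4) = 62·e^(0.3×10.4) = 62·e^3.12 = 1404.08.
Phase 2 runs for 22.9 − 10.4 = 12.5 years at r = 0.44.
N(22.9) = 1404.08·e^(0.44×12.5) = 1404.08·e^5.5 = 343566.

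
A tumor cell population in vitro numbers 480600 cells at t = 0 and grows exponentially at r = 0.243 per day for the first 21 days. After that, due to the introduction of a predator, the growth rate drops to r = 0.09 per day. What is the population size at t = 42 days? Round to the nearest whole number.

523365485 cells

Phase 1: N(21) = 480600·e^(0.243×21) = 480600·e^5.103 = 7.906577×10^7.
Phase 2 runs for 42 − 21 = 21 days at r = 0.09.
N(42) = 7.906577×10^7·e^(0.09×21) = 7.906577×10^7·e^1.89 = 5.233655×10^8.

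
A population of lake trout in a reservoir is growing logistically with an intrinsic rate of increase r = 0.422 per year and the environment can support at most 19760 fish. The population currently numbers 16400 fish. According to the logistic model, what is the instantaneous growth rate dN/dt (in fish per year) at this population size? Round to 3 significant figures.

1180 fish per year

dN/dt = rN(1 − N/K) = 0.422 × 16400 × (1 − 16400/19760).
1 − 16400/19760 = 0.17004; dN/dt = 0.422 × 16400 × 0.17004 = 1176.8.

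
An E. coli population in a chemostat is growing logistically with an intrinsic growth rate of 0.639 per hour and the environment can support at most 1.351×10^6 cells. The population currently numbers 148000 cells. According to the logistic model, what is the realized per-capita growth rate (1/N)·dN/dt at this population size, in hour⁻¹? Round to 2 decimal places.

0.57 per hour

(1/N)·dN/dt = r(1 − N/K) = 0.639 × (1 − 148000/1.351×10^6).
= 0.639 × 0.89045 = 0.569.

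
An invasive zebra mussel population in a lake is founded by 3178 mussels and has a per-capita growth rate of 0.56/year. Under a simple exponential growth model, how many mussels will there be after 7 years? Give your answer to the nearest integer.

N(t) = N₀·e^(rt) = 3178 × e^(0.56×7) = 3178 × e^3.92.
e^3.92 ≈ 50.4, so N ≈ 3178 × 50.4 = 160173.

160173 mussels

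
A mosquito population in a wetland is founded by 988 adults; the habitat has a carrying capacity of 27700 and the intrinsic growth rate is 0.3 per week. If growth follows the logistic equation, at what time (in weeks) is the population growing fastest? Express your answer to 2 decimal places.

Logistic growth is fastest at N = K/2 = 13850.
A = (K − N₀)/N₀ = 27.036. Set K/(1 + A·e^(−rt)) = K/2 → A·e^(−rt) = 1.
e^(−0.3t) = 1/27.036 = 0.0369871, so t = ln(27.036)/0.3 = 3.2972/0.3 = 10.991.

10.99 weeks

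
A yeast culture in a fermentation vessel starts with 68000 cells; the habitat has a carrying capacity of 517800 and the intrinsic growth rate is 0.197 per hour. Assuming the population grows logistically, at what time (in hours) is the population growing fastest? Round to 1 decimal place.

9.6 hours

Logistic growth is fastest at N = K/2 = 258900.
A = (K − N₀)/N₀ = 6.6147. Set K/(1 + A·e^(−rt)) = K/2 → A·e^(−rt) = 1.
e^(−0.197t) = 1/6.6147 = 0.151178, so t = ln(6.6147)/0.197 = 1.8893/0.197 = 9.5903.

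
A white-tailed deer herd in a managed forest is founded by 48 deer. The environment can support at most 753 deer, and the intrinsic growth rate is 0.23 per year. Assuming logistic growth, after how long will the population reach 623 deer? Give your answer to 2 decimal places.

A = (K − N₀)/N₀ = (753 − 48)/48 = 14.688.
Solve 753/(1 + 14.688·e^(−0.23t)) = 623: 1 + 14.688·e^(−0.23t) = 1.2087, so e^(−0.23t) = 0.0142072.
−0.23·t = ln(0.0142072) = -4.254, so t = 4.254/0.23 = 18.496.

18.50 years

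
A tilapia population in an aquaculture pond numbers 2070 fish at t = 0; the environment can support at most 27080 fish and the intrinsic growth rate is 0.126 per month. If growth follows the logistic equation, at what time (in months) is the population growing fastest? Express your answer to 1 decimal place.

Logistic growth is fastest at N = K/2 = 13540.
A = (K − N₀)/N₀ = 12.082. Set K/(1 + A·e^(−rt)) = K/2 → A·e^(−rt) = 1.
e^(−0.126t) = 1/12.082 = 0.0827669, so t = ln(12.082)/0.126 = 2.4917/0.126 = 19.776.

19.8 months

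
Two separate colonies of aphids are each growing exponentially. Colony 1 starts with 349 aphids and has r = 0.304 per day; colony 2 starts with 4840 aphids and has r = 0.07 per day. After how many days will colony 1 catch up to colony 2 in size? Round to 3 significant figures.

Set 349·e^(0.304t) = 4840·e^(0.07t).
e^((0.304 − 0.07)t) = 4840/349 → e^(0.234·t) = 13.868.
0.234·t = ln(13.868) = 2.6296, so t = 2.6296/0.234 = 11.238.

11.2 days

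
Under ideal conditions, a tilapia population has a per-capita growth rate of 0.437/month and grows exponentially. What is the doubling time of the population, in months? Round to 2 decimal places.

1.59 months

Doubling time t_d = ln(2)/r = 0.6931/0.437 = 1.5861.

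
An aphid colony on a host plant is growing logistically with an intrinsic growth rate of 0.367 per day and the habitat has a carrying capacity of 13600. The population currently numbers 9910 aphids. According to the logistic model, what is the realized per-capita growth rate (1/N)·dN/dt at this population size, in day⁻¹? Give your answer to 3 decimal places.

0.100 per day

(1/N)·dN/dt = r(1 − N/K) = 0.367 × (1 − 9910/13600).
= 0.367 × 0.27132 = 0.099576.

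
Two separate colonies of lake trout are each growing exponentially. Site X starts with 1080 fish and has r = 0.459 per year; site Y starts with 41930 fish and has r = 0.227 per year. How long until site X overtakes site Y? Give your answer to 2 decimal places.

Set 1080·e^(0.459t) = 41930·e^(0.227t).
e^((0.459 − 0.227)t) = 41930/1080 → e^(0.232·t) = 38.824.
0.232·t = ln(38.824) = 3.659, so t = 3.659/0.232 = 15.772.

15.77 years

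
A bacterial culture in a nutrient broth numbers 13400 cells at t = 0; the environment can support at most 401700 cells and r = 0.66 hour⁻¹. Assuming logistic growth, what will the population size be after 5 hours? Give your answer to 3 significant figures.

194000 cells

A = (K − N₀)/N₀ = (401700 − 13400)/13400 = 28.978.
N(t) = K/(1 + A·e^(−rt)) = 401700/(1 + 28.978×e^(−0.66×5)).
e^(−3.3) = 0.036883; denominator = 1 + 28.978×0.036883 = 2.0688.
N = 401700/2.0688 = 194172.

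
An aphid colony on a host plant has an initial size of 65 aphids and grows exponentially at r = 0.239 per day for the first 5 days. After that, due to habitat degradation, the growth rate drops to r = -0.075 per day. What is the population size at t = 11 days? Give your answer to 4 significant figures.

136.9 aphids

Phase 1: N(5) = 65·e^(0.239×5) = 65·e^1.195 = 214.731.
Phase 2 runs for 11 − 5 = 6 days at r = -0.075.
N(11) = 214.731·e^(-0.075×6) = 214.731·e^-0.45 = 136.919.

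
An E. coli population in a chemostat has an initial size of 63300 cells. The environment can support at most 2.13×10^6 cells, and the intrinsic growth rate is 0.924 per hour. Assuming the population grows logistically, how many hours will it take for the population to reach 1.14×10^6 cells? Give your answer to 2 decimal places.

A = (K − N₀)/N₀ = (2.13×10^6 − 63300)/63300 = 32.649.
Solve 2.13×10^6/(1 + 32.649·e^(−0.924t)) = 1.14×10^6: 1 + 32.649·e^(−0.924t) = 1.8684, so e^(−0.924t) = 0.0265985.
−0.924·t = ln(0.0265985) = -3.6269, so t = 3.6269/0.924 = 3.9252.

3.93 hours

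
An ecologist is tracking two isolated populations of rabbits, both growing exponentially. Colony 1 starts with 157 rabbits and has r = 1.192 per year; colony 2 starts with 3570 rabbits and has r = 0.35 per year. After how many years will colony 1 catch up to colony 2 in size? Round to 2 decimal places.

Set 157·e^(1.192t) = 3570·e^(0.35t).
e^((1.192 − 0.35)t) = 3570/157 → e^(0.842·t) = 22.739.
0.842·t = ln(22.739) = 3.1241, so t = 3.1241/0.842 = 3.7103.

3.71 years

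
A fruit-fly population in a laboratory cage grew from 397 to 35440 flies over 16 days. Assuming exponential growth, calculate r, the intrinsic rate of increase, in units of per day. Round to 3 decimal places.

0.281 per day

From N(t) = N₀·e^(rt): e^(r·16) = 35440/397 = 89.27.
r·16 = ln(89.27) = 4.4917, so r = 4.4917/16 = 0.28073.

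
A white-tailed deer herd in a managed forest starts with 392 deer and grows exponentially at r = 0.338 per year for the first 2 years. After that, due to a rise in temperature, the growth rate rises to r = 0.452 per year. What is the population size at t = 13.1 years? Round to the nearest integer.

116362 deer

Phase 1: N(2) = 392·e^(0.338×2) = 392·e^0.676 = 770.671.
Phase 2 runs for 13.1 − 2 = 11.1 years at r = 0.452.
N(13.1) = 770.671·e^(0.452×11.1) = 770.671·e^5.017 = 116362.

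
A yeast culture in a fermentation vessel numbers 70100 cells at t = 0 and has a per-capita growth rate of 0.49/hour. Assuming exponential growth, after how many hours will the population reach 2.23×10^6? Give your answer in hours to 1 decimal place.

Set N₀·e^(rt) = 2.23×10^6: e^(0.49·t) = 2.23×10^6/70100 = 31.812.
0.49·t = ln(31.812) = 3.4598, so t = 3.4598/0.49 = 7.0609.

7.1 hours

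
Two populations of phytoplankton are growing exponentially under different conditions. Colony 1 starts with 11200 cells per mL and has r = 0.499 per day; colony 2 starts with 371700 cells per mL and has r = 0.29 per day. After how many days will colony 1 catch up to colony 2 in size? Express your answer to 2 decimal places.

Set 11200·e^(0.499t) = 371700·e^(0.29t).
e^((0.499 − 0.29)t) = 371700/11200 → e^(0.209·t) = 33.188.
0.209·t = ln(33.188) = 3.5022, so t = 3.5022/0.209 = 16.757.

16.76 days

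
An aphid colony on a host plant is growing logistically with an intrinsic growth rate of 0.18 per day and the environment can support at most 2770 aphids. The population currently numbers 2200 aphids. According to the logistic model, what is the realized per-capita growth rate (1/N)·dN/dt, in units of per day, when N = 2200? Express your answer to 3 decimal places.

0.037 per day

(1/N)·dN/dt = r(1 − N/K) = 0.18 × (1 − 2200/2770).
= 0.18 × 0.20578 = 0.03704.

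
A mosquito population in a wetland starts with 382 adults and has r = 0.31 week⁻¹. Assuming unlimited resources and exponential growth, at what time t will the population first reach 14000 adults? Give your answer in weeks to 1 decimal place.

11.6 weeks

Set N₀·e^(rt) = 14000: e^(0.31·t) = 14000/382 = 36.649.
0.31·t = ln(36.649) = 3.6014, so t = 3.6014/0.31 = 11.617.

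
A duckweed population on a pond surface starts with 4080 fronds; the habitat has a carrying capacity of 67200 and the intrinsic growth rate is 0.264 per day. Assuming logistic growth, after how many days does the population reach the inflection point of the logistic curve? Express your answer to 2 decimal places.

10.37 days

Logistic growth is fastest at N = K/2 = 33600.
A = (K − N₀)/N₀ = 15.471. Set K/(1 + A·e^(−rt)) = K/2 → A·e^(−rt) = 1.
e^(−0.264t) = 1/15.471 = 0.0646388, so t = ln(15.471)/0.264 = 2.7389/0.264 = 10.375.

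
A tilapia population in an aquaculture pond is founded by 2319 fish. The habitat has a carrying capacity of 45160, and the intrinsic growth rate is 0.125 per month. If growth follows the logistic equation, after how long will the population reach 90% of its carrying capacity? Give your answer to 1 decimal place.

A = (K − N₀)/N₀ = (45160 − 2319)/2319 = 18.474.
Solve 45160/(1 + 18.474·e^(−0.125t)) = 40644: 1 + 18.474·e^(−0.125t) = 1.1111, so e^(−0.125t) = 0.00601449.
−0.125·t = ln(0.00601449) = -5.1136, so t = 5.1136/0.125 = 40.909.

40.9 months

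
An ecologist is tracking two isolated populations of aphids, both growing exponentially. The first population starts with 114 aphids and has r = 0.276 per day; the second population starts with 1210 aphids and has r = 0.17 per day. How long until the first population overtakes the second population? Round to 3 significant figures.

22.3 days

Set 114·e^(0.276t) = 1210·e^(0.17t).
e^((0.276 − 0.17)t) = 1210/114 → e^(0.106·t) = 10.614.
0.106·t = ln(10.614) = 2.3622, so t = 2.3622/0.106 = 22.285.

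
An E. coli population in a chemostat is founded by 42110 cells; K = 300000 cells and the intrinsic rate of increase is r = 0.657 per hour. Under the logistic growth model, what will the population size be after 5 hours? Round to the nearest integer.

244043 cells

A = (K − N₀)/N₀ = (300000 − 42110)/42110 = 6.1242.
N(t) = K/(1 + A·e^(−rt)) = 300000/(1 + 6.1242×e^(−0.657×5)).
e^(−3.285) = 0.037441; denominator = 1 + 6.1242×0.037441 = 1.2293.
N = 300000/1.2293 = 244043.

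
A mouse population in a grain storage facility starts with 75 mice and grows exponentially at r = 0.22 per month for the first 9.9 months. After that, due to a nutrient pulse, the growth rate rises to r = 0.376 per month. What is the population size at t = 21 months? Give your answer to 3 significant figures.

Phase 1: N(9.9) = 75·e^(0.22×9.9) = 75·e^2.178 = 662.147.
Phase 2 runs for 21 − 9.9 = 11.1 months at r = 0.376.
N(21) = 662.147·e^(0.376×11.1) = 662.147·e^4.174 = 43005.7.

43000 mice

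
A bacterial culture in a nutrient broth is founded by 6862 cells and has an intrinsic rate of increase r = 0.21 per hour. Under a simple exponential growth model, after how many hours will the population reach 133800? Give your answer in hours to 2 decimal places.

Set N₀·e^(rt) = 133800: e^(0.21·t) = 133800/6862 = 19.499.
0.21·t = ln(19.499) = 2.9703, so t = 2.9703/0.21 = 14.145.

14.14 hours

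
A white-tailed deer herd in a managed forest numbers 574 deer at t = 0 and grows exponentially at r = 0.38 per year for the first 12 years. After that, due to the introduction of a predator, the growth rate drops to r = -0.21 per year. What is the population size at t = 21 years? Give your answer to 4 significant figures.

Phase 1: N(12) = 574·e^(0.38×12) = 574·e^4.56 = 54864.9.
Phase 2 runs for 21 − 12 = 9 years at r = -0.21.
N(21) = 54864.9·e^(-0.21×9) = 54864.9·e^-1.89 = 8288.54.

8289 deer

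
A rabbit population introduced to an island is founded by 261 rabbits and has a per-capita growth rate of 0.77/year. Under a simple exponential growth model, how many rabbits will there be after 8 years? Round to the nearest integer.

123565 rabbits

N(t) = N₀·e^(rt) = 261 × e^(0.77×8) = 261 × e^6.16.
e^6.16 ≈ 473.43, so N ≈ 261 × 473.43 = 123565.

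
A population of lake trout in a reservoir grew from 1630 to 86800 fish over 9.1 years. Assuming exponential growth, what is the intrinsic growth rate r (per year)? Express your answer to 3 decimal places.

From N(t) = N₀·e^(rt): e^(r·9.1) = 86800/1630 = 53.252.
r·9.1 = ln(53.252) = 3.975, so r = 3.975/9.1 = 0.43682.

0.437 per year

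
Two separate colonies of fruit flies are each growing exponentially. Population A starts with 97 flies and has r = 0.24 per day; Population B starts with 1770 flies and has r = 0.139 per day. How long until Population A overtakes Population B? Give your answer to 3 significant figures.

Set 97·e^(0.24t) = 1770·e^(0.139t).
e^((0.24 − 0.139)t) = 1770/97 → e^(0.101·t) = 18.247.
0.101·t = ln(18.247) = 2.904, so t = 2.904/0.101 = 28.753.

28.8 days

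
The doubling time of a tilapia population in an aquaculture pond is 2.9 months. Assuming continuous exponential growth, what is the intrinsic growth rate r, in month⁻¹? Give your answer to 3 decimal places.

0.239 per month

r = ln(2)/t_d = 0.6931/2.9 = 0.23902.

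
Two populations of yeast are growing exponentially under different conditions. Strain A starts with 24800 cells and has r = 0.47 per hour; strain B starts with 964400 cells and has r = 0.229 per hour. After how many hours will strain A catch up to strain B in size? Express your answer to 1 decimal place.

Set 24800·e^(0.47t) = 964400·e^(0.229t).
e^((0.47 − 0.229)t) = 964400/24800 → e^(0.241·t) = 38.887.
0.241·t = ln(38.887) = 3.6607, so t = 3.6607/0.241 = 15.189.

15.2 hours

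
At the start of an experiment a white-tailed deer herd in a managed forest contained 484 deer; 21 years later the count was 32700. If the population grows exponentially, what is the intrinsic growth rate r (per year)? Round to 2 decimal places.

From N(t) = N₀·e^(rt): e^(r·21) = 32700/484 = 67.562.
r·21 = ln(67.562) = 4.213, so r = 4.213/21 = 0.20062.

0.20 per year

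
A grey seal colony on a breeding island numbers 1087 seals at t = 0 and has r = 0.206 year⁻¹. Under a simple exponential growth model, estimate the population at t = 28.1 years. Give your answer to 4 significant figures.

355000 seals

N(t) = N₀·e^(rt) = 1087 × e^(0.206×28.1) = 1087 × e^5.789.
e^5.789 ≈ 326.56, so N ≈ 1087 × 326.56 = 354966.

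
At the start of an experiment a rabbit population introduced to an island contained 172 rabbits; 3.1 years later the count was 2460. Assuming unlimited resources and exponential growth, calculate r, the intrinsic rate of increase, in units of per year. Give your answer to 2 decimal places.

0.86 per year

From N(t) = N₀·e^(rt): e^(r·3.1) = 2460/172 = 14.302.
r·3.1 = ln(14.302) = 2.6604, so r = 2.6604/3.1 = 0.8582.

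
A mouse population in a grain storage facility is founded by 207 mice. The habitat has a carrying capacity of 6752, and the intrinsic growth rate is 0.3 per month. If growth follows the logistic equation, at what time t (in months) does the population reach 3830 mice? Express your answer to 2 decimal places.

A = (K − N₀)/N₀ = (6752 − 207)/207 = 31.618.
Solve 6752/(1 + 31.618·e^(−0.3t)) = 3830: 1 + 31.618·e^(−0.3t) = 1.7629, so e^(−0.3t) = 0.0241292.
−0.3·t = ln(0.0241292) = -3.7243, so t = 3.7243/0.3 = 12.414.

12.41 months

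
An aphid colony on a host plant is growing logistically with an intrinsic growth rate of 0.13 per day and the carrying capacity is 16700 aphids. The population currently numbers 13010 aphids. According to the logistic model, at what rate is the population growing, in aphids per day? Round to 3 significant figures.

374 aphids per day

dN/dt = rN(1 − N/K) = 0.13 × 13010 × (1 − 13010/16700).
1 − 13010/16700 = 0.22096; dN/dt = 0.13 × 13010 × 0.22096 = 373.71.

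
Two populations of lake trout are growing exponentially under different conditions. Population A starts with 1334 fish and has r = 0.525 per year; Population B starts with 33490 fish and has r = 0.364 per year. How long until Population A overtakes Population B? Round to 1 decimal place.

20.0 years

Set 1334·e^(0.525t) = 33490·e^(0.364t).
e^((0.525 − 0.364)t) = 33490/1334 → e^(0.161·t) = 25.105.
0.161·t = ln(25.105) = 3.2231, so t = 3.2231/0.161 = 20.019.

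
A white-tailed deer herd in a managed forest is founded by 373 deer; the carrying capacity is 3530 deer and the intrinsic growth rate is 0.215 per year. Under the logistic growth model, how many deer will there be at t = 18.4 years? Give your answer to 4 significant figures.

A = (K − N₀)/N₀ = (3530 − 373)/373 = 8.4638.
N(t) = K/(1 + A·e^(−rt)) = 3530/(1 + 8.4638×e^(−0.215×18.4)).
e^(−3.956) = 0.01914; denominator = 1 + 8.4638×0.01914 = 1.162.
N = 3530/1.162 = 3037.88.

3038 deer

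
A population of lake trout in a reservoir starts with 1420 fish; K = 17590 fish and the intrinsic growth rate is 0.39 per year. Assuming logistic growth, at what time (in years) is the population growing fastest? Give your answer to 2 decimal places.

6.24 years

Logistic growth is fastest at N = K/2 = 8795.
A = (K − N₀)/N₀ = 11.387. Set K/(1 + A·e^(−rt)) = K/2 → A·e^(−rt) = 1.
e^(−0.39t) = 1/11.387 = 0.0878169, so t = ln(11.387)/0.39 = 2.4325/0.39 = 6.2372.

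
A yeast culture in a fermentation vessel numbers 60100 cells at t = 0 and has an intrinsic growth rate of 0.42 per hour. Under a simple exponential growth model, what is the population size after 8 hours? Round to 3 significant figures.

1730000 cells

N(t) = N₀·e^(rt) = 60100 × e^(0.42×8) = 60100 × e^3.36.
e^3.36 ≈ 28.789, so N ≈ 60100 × 28.789 = 1.73023×10^6.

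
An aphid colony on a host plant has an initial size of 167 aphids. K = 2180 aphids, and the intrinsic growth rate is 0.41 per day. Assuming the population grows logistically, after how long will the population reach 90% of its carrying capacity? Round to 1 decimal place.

A = (K − N₀)/N₀ = (2180 − 167)/167 = 12.054.
Solve 2180/(1 + 12.054·e^(−0.41t)) = 1962: 1 + 12.054·e^(−0.41t) = 1.1111, so e^(−0.41t) = 0.00921786.
−0.41·t = ln(0.00921786) = -4.6866, so t = 4.6866/0.41 = 11.431.

11.4 days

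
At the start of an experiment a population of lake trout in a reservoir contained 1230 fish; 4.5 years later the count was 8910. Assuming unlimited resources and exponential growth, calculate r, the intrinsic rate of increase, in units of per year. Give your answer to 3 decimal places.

0.440 per year

From N(t) = N₀·e^(rt): e^(r·4.5) = 8910/1230 = 7.2439.
r·4.5 = ln(7.2439) = 1.9802, so r = 1.9802/4.5 = 0.44004.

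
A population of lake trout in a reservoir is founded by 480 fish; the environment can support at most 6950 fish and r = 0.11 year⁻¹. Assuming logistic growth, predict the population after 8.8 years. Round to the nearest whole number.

1136 fish

A = (K − N₀)/N₀ = (6950 − 480)/480 = 13.479.
N(t) = K/(1 + A·e^(−rt)) = 6950/(1 + 13.479×e^(−0.11×8.8)).
e^(−0.968) = 0.37984; denominator = 1 + 13.479×0.37984 = 6.12.
N = 6950/6.12 = 1135.63.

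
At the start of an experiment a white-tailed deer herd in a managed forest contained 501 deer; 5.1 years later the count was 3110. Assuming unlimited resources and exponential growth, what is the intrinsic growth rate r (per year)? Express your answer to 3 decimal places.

0.358 per year

From N(t) = N₀·e^(rt): e^(r·5.1) = 3110/501 = 6.2076.
r·5.1 = ln(6.2076) = 1.8258, so r = 1.8258/5.1 = 0.35799.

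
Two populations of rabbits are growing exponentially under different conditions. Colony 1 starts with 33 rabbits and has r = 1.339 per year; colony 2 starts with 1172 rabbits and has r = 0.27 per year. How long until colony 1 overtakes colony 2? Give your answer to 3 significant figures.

3.34 years

Set 33·e^(1.339t) = 1172·e^(0.27t).
e^((1.339 − 0.27)t) = 1172/33 → e^(1.069·t) = 35.515.
1.069·t = ln(35.515) = 3.57, so t = 3.57/1.069 = 3.3395.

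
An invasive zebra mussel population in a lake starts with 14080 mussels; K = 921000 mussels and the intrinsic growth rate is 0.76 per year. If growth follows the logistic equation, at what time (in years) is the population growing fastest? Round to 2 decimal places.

Logistic growth is fastest at N = K/2 = 460500.
A = (K − N₀)/N₀ = 64.412. Set K/(1 + A·e^(−rt)) = K/2 → A·e^(−rt) = 1.
e^(−0.76t) = 1/64.412 = 0.0155251, so t = ln(64.412)/0.76 = 4.1653/0.76 = 5.4807.

5.48 years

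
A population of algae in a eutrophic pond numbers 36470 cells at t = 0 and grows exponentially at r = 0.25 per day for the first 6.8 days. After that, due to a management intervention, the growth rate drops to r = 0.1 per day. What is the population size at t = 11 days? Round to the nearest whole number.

303837 cells

Phase 1: N(6.8) = 36470·e^(0.25×6.8) = 36470·e^1.7 = 199635.
Phase 2 runs for 11 − 6.8 = 4.2 days at r = 0.1.
N(11) = 199635·e^(0.1×4.2) = 199635·e^0.42 = 303837.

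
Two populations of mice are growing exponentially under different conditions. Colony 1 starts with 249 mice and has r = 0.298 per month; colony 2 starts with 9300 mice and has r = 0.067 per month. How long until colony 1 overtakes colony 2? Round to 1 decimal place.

Set 249·e^(0.298t) = 9300·e^(0.067t).
e^((0.298 − 0.067)t) = 9300/249 → e^(0.231·t) = 37.349.
0.231·t = ln(37.349) = 3.6203, so t = 3.6203/0.231 = 15.672.

15.7 months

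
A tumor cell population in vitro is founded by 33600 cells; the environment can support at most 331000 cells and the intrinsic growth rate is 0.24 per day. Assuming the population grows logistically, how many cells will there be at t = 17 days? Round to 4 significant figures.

287900 cells

A = (K − N₀)/N₀ = (331000 − 33600)/33600 = 8.8512.
N(t) = K/(1 + A·e^(−rt)) = 331000/(1 + 8.8512×e^(−0.24×17)).
e^(−4.08) = 0.016907; denominator = 1 + 8.8512×0.016907 = 1.1497.
N = 331000/1.1497 = 287913.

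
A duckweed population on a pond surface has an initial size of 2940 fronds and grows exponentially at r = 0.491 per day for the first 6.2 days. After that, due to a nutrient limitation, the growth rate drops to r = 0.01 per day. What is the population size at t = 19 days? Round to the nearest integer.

70148 fronds

Phase 1: N(6.2) = 2940·e^(0.491×6.2) = 2940·e^3.044 = 61720.1.
Phase 2 runs for 19 − 6.2 = 12.8 days at r = 0.01.
N(19) = 61720.1·e^(0.01×12.8) = 61720.1·e^0.128 = 70148.2.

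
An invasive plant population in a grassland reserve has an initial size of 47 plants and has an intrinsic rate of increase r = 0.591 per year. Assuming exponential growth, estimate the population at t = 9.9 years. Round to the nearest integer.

N(t) = N₀·e^(rt) = 47 × e^(0.591×9.9) = 47 × e^5.851.
e^5.851 ≈ 347.55, so N ≈ 47 × 347.55 = 16334.7.

16335 plants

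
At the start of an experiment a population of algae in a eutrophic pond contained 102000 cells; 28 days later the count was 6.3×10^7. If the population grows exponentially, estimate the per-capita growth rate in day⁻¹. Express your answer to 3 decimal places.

From N(t) = N₀·e^(rt): e^(r·28) = 6.3×10^7/102000 = 617.65.
r·28 = ln(617.65) = 6.4259, so r = 6.4259/28 = 0.2295.

0.229 per day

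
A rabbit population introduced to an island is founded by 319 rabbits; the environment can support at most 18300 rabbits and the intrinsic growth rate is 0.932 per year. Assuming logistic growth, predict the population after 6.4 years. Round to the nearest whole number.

A = (K − N₀)/N₀ = (18300 − 319)/319 = 56.367.
N(t) = K/(1 + A·e^(−rt)) = 18300/(1 + 56.367×e^(−0.932×6.4)).
e^(−5.965) = 0.0025676; denominator = 1 + 56.367×0.0025676 = 1.1447.
N = 18300/1.1447 = 15986.4.

15986 rabbits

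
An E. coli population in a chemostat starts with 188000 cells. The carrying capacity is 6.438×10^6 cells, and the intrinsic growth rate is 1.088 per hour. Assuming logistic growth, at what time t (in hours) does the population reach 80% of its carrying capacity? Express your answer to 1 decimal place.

4.5 hours

A = (K − N₀)/N₀ = (6.438×10^6 − 188000)/188000 = 33.245.
Solve 6.438×10^6/(1 + 33.245·e^(−1.088t)) = 5.1504×10^6: 1 + 33.245·e^(−1.088t) = 1.25, so e^(−1.088t) = 0.00752.
−1.088·t = ln(0.00752) = -4.8902, so t = 4.8902/1.088 = 4.4947.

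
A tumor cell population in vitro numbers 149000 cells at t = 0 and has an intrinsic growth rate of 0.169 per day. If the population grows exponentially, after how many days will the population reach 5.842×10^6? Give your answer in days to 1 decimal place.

Set N₀·e^(rt) = 5.842×10^6: e^(0.169·t) = 5.842×10^6/149000 = 39.208.
0.169·t = ln(39.208) = 3.6689, so t = 3.6689/0.169 = 21.709.

21.7 days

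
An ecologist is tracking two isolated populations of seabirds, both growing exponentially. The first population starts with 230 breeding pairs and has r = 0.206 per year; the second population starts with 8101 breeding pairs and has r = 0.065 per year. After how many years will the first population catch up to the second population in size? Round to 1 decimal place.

Set 230·e^(0.206t) = 8101·e^(0.065t).
e^((0.206 − 0.065)t) = 8101/230 → e^(0.141·t) = 35.222.
0.141·t = ln(35.222) = 3.5617, so t = 3.5617/0.141 = 25.26.

25.3 years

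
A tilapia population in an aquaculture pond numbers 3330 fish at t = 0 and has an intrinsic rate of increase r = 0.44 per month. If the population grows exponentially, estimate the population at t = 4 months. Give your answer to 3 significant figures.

19400 fish

N(t) = N₀·e^(rt) = 3330 × e^(0.44×4) = 3330 × e^1.76.
e^1.76 ≈ 5.8124, so N ≈ 3330 × 5.8124 = 19355.4.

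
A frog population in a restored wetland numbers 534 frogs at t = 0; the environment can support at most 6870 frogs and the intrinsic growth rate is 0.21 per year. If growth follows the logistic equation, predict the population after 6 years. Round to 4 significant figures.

A = (K − N₀)/N₀ = (6870 − 534)/534 = 11.865.
N(t) = K/(1 + A·e^(−rt)) = 6870/(1 + 11.865×e^(−0.21×6)).
e^(−1.26) = 0.28365; denominator = 1 + 11.865×0.28365 = 4.3656.
N = 6870/4.3656 = 1573.67.

1574 frogs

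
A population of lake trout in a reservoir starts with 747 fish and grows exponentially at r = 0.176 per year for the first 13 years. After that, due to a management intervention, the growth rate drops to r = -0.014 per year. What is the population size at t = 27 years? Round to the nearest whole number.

6052 fish

Phase 1: N(13) = 747·e^(0.176×13) = 747·e^2.288 = 7361.84.
Phase 2 runs for 27 − 13 = 14 years at r = -0.014.
N(27) = 7361.84·e^(-0.014×14) = 7361.84·e^-0.196 = 6051.52.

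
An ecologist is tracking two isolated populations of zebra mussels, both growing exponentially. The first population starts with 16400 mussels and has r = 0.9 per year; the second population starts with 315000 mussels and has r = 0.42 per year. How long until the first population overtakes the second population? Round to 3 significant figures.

Set 16400·e^(0.9t) = 315000·e^(0.42t).
e^((0.9 − 0.42)t) = 315000/16400 → e^(0.48·t) = 19.207.
0.48·t = ln(19.207) = 2.9553, so t = 2.9553/0.48 = 6.1569.

6.16 years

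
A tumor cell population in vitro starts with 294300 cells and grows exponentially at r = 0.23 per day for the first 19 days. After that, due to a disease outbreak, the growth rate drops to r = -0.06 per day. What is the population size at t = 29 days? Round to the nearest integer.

12766753 cells

Phase 1: N(19) = 294300·e^(0.23×19) = 294300·e^4.37 = 2.326254×10^7.
Phase 2 runs for 29 − 19 = 10 days at r = -0.06.
N(29) = 2.326254×10^7·e^(-0.06×10) = 2.326254×10^7·e^-0.6 = 1.276675×10^7.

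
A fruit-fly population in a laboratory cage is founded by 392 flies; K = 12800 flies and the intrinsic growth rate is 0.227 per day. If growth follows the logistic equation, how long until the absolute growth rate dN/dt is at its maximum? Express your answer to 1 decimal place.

Logistic growth is fastest at N = K/2 = 6400.
A = (K − N₀)/N₀ = 31.653. Set K/(1 + A·e^(−rt)) = K/2 → A·e^(−rt) = 1.
e^(−0.227t) = 1/31.653 = 0.0315925, so t = ln(31.653)/0.227 = 3.4548/0.227 = 15.22.

15.2 days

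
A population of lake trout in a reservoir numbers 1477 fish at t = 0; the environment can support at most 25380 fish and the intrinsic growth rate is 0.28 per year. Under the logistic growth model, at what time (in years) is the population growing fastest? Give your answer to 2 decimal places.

Logistic growth is fastest at N = K/2 = 12690.
A = (K − N₀)/N₀ = 16.183. Set K/(1 + A·e^(−rt)) = K/2 → A·e^(−rt) = 1.
e^(−0.28t) = 1/16.183 = 0.0617914, so t = ln(16.183)/0.28 = 2.784/0.28 = 9.9428.

9.94 years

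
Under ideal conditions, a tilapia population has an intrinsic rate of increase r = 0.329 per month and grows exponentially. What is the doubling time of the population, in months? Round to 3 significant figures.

2.11 months

Doubling time t_d = ln(2)/r = 0.6931/0.329 = 2.1068.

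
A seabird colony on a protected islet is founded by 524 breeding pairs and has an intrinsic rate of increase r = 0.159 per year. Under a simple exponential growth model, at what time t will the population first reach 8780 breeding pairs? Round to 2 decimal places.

17.73 years

Set N₀·e^(rt) = 8780: e^(0.159·t) = 8780/524 = 16.756.
0.159·t = ln(16.756) = 2.8187, so t = 2.8187/0.159 = 17.728.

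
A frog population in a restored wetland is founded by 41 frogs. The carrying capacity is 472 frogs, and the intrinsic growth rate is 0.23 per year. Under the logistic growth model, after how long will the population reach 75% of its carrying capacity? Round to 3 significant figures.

A = (K − N₀)/N₀ = (472 − 41)/41 = 10.512.
Solve 472/(1 + 10.512·e^(−0.23t)) = 354: 1 + 10.512·e^(−0.23t) = 1.3333, so e^(−0.23t) = 0.0317092.
−0.23·t = ln(0.0317092) = -3.4511, so t = 3.4511/0.23 = 15.005.

15.0 years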